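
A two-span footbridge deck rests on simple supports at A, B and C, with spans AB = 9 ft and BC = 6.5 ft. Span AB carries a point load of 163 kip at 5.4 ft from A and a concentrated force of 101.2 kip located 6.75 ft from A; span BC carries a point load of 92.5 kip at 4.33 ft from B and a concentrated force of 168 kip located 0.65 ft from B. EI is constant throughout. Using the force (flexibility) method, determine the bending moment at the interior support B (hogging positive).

Take M_B as the redundant. Released structure: two simple spans AB and BC with a hinge at B.
Discontinuity in slope at B on the released structure — sum the simple-span end rotations:
  span AB: point load 163 at a = 5.4: Pab(L + a)/(6LEI) = 845/EI
  span AB: point load 101.2 at a = 6.75: Pab(L + a)/(6LEI) = 448.3/EI
  span BC: point load 92.5 at a = 4.33: Pab(L + b)/(6LEI) = 193.2/EI
  span BC: point load 168 at a = 0.65: Pab(L + b)/(6LEI) = 202.3/EI
  relative rotation θ_0 = (1293 + 395.5)/EI = 1689/EI
A unit hogging moment at B produces rotation L₁/(3EI) + L₂/(3EI) = 5.167/EI.
Slope continuity at B: θ_0 = M_B·5.167/EI, so M_B = 1689/5.167 = 326.9 kip·ft (hogging).

M_B = 326.9 kip·ft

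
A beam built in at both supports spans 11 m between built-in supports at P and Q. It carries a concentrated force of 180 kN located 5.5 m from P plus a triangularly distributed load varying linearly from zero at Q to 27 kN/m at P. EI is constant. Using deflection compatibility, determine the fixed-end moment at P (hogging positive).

M_P = 410.9 kN·m

Take the two fixed-end moments M_P, M_Q as redundants; the released structure is the simple span PQ.
On the primary (simply-supported) span, the end slopes from the loading are:
  at P: point load 180 at a = 5.5: Pab(L + b)/(6LEI) = 1361/EI
  at Q: point load 180 at a = 5.5: Pab(L + a)/(6LEI) = 1361/EI
  at P: triangular load, peak 27: w₀L³/(45EI) = 798.6/EI
  at Q: triangular load, peak 27: 7w₀L³/(360EI) = 698.8/EI
  θ_P0 = 2160/EI,  θ_Q0 = 2060/EI
Flexibility coefficients: a unit moment at one end gives L/(3EI) there and L/(6EI) at the far end, so f₁₁ = f₂₂ = 3.667/EI and f₁₂ = f₂₁ = 1.833/EI.
Compatibility — zero rotation at each built-in end:
  3.667 M_P + 1.833 M_Q = 2160
  1.833 M_P + 3.667 M_Q = 2060
Solving the pair gives M_P = 410.9 kN·m and M_Q = 356.4 kN·m (hogging).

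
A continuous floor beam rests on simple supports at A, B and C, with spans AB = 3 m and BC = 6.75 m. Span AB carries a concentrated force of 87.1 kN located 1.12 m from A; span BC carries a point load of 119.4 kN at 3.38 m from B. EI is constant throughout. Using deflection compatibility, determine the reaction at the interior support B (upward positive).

Insert a hinge at B; M_B is the redundant, and each span becomes simply supported.
Rotations at B on the released spans (each span's end-slope, ×1/EI):
  span AB: point load 87.1 at a = 1.12: Pab(L + a)/(6LEI) = 41.98/EI
  span BC: point load 119.4 at a = 3.38: Pab(L + b)/(6LEI) = 339.8/EI
  relative rotation θ_0 = (41.98 + 339.8)/EI = 381.8/EI
A unit hogging moment at B produces rotation L₁/(3EI) + L₂/(3EI) = 3.25/EI.
Compatibility: M_B·(L₁+L₂)/(3EI) = θ_0, giving M_B = 117.5 kN·m (hogging).
Span AB, ΣM about A with M_B applied at B: R_B^{AB}·3 = 97.55 + 117.5, so R_B^{AB} = 71.68 kN and R_A = 87.1 − 71.68 = 15.42 kN.
Span BC, ΣM about C: R_B^{BC}·6.75 = 402.4 + 117.5, so R_B^{BC} = 77.02 kN and R_C = 119.4 − 77.02 = 42.38 kN.
R_B = 71.68 + 77.02 = 148.7 kN.

R_B = 148.7 kN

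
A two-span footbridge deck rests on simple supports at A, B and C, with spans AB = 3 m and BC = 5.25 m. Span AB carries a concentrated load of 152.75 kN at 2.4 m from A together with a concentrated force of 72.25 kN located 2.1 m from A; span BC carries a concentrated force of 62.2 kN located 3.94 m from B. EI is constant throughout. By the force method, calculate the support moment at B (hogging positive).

M_B = 62.38 kN·m

Take M_B as the redundant. Released structure: two simple spans AB and BC with a hinge at B.
Discontinuity in slope at B on the released structure — sum the simple-span end rotations:
  span AB: point load 152.75 at a = 2.4: Pab(L + a)/(6LEI) = 65.99/EI
  span AB: point load 72.25 at a = 2.1: Pab(L + a)/(6LEI) = 38.69/EI
  span BC: point load 62.2 at a = 3.94: Pab(L + b)/(6LEI) = 66.86/EI
  relative rotation θ_0 = (104.7 + 66.86)/EI = 171.5/EI
A unit hogging moment at B produces rotation L₁/(3EI) + L₂/(3EI) = 2.75/EI.
Slope continuity at B: θ_0 = M_B·2.75/EI, so M_B = 171.5/2.75 = 62.38 kN·m (hogging).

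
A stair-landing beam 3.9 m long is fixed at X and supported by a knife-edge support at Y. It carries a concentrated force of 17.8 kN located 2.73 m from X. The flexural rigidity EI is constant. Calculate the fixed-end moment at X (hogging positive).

M_X = 9.476 kN·m

Choose R_Y as the redundant. The primary structure is the cantilever fixed at X.
Primary-structure tip deflection at Y by superposition:
  point load 17.8 at a = 2.73: Pa²(3L − a)/(6EI) = 198.3/EI
Flexibility coefficient — unit upward force at Y: δ_{YY} = L³/(3EI) = 19.77/EI.
The prop prevents deflection at Y: R_Y = δ_0/δ_{YY} = 198.3/19.77 = 10.03 kN.
Moment equilibrium about X: M_X = Σ(load moments about X) − R_Y·L = 48.59 − 10.03×3.9 = 9.476 kN·m.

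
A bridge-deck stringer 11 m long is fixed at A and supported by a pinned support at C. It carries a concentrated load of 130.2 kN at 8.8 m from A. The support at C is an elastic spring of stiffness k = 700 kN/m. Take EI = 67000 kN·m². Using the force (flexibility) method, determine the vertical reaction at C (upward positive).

R_C = 75.4 kN

Take the reaction at C as the redundant and release it; the primary structure is a cantilever fixed at A.
Deflection at C on the released cantilever, summing each load's contribution:
  point load 130.2 at a = 8.8: Pa²(3L − a)/(6EI) = 40667/EI
Flexibility coefficient — unit upward force at C: δ_{CC} = L³/(3EI) = 443.7/EI.
With EI = 67000 kN·m²: δ_0 = 0.60697 m and δ_{CC} = 0.006622 m/kN.
Compatibility — the spring shortens by R_C/k under the reaction it provides: δ_0 − R_C·δ_{CC} = R_C/k. With 1/k = 0.001429 m/kN, R_C = δ_0 / (δ_{CC} + 1/k) = 0.60697 / (0.006622 + 0.001429) = 75.4 kN.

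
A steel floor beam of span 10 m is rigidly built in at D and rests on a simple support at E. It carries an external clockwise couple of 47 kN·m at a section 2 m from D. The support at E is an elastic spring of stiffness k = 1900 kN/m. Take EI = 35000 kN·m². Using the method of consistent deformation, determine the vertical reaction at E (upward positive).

Remove the prop at E; the released (primary) structure is a cantilever built in at D.
Free-end deflection of the primary structure under the applied loading (downward +):
  clockwise couple 47 at a = 2: M₀a(2L − a)/(2EI) = 846/EI
Tip deflection under a unit load at E: L³/(3EI) = 333.3/EI.
With EI = 35000 kN·m²: δ_0 = 0.024171 m and δ_{EE} = 0.009524 m/kN.
Compatibility — the spring shortens by R_E/k under the reaction it provides: δ_0 − R_E·δ_{EE} = R_E/k. With 1/k = 0.000526 m/kN, R_E = δ_0 / (δ_{EE} + 1/k) = 0.024171 / (0.009524 + 0.000526) = 2.405 kN.

R_E = 2.405 kN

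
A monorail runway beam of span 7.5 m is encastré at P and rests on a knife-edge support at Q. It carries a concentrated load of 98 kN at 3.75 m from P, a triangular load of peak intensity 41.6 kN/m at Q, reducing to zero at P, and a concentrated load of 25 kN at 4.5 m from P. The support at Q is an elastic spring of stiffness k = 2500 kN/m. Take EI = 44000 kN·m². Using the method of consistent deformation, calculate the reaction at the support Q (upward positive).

Take the reaction at Q as the redundant and release it; the primary structure is a cantilever fixed at P.
Downward deflection at the released point Q due to the loads:
  point load 98 at a = 3.75: Pa²(3L − a)/(6EI) = 4307/EI
  triangular load, peak 41.6 at the free end: 11w₀L⁴/(120EI) = 12066/EI
  point load 25 at a = 4.5: Pa²(3L − a)/(6EI) = 1519/EI
  δ_0 = 17891/EI
Flexibility coefficient — unit upward force at Q: δ_{QQ} = L³/(3EI) = 140.6/EI.
With EI = 44000 kN·m²: δ_0 = 0.40661 m and δ_{QQ} = 0.003196 m/kN.
Compatibility — the spring shortens by R_Q/k under the reaction it provides: δ_0 − R_Q·δ_{QQ} = R_Q/k. With 1/k = 0.0004 m/kN, R_Q = δ_0 / (δ_{QQ} + 1/k) = 0.40661 / (0.003196 + 0.0004) = 113.1 kN.

R_Q = 113.1 kN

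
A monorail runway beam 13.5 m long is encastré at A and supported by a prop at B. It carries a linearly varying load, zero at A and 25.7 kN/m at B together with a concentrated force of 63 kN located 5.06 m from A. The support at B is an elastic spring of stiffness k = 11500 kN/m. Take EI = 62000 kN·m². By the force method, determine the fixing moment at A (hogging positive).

Take the reaction at B as the redundant and release it; the primary structure is a cantilever fixed at A.
Primary-structure tip deflection at B by superposition:
  triangular load, peak 25.7 at the free end: 11w₀L⁴/(120EI) = 78249/EI
  point load 63 at a = 5.06: Pa²(3L − a)/(6EI) = 9528/EI
  δ_0 = 87777/EI
Tip deflection under a unit load at B: L³/(3EI) = 820.1/EI.
With EI = 62000 kN·m²: δ_0 = 1.4158 m and δ_{BB} = 0.013228 m/kN.
Compatibility — the spring shortens by R_B/k under the reaction it provides: δ_0 − R_B·δ_{BB} = R_B/k. With 1/k = 0.000087 m/kN, R_B = δ_0 / (δ_{BB} + 1/k) = 1.4158 / (0.013228 + 0.000087) = 106.3 kN.
Moment equilibrium about A: M_A = Σ(load moments about A) − R_B·L = 1880 − 106.3×13.5 = 444.6 kN·m.

M_A = 444.6 kN·m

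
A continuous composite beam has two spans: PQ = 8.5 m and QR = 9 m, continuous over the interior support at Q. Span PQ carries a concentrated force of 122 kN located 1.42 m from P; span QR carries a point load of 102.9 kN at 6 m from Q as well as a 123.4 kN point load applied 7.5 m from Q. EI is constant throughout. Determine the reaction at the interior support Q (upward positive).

Insert a hinge at Q; M_Q is the redundant, and each span becomes simply supported.
End slopes at the hinge Q, treating each span as simply supported:
  span PQ: point load 122 at a = 1.42: Pab(L + a)/(6LEI) = 238.6/EI
  span QR: point load 102.9 at a = 6: Pab(L + b)/(6LEI) = 411.6/EI
  span QR: point load 123.4 at a = 7.5: Pab(L + b)/(6LEI) = 269.9/EI
  relative rotation θ_0 = (238.6 + 681.5)/EI = 920.1/EI
A unit hogging moment at Q produces rotation L₁/(3EI) + L₂/(3EI) = 5.833/EI.
Slope continuity at Q: θ_0 = M_Q·5.833/EI, so M_Q = 920.1/5.833 = 157.7 kN·m (hogging).
Span PQ, ΣM about P with M_Q applied at Q: R_Q^{PQ}·8.5 = 173.2 + 157.7, so R_Q^{PQ} = 38.94 kN and R_P = 122 − 38.94 = 83.06 kN.
Span QR, ΣM about R: R_Q^{QR}·9 = 493.8 + 157.7, so R_Q^{QR} = 72.39 kN and R_R = 226.3 − 72.39 = 153.9 kN.
R_Q = 38.94 + 72.39 = 111.3 kN.

R_Q = 111.3 kN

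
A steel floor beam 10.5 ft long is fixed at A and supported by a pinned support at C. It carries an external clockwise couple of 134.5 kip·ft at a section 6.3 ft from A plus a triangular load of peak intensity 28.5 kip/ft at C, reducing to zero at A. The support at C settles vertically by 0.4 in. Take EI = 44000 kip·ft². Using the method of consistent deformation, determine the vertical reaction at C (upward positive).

R_C = 94.63 kip

Choose R_C as the redundant. The primary structure is the cantilever fixed at A.
Deflection at C on the released cantilever, summing each load's contribution:
  clockwise couple 134.5 at a = 6.3: M₀a(2L − a)/(2EI) = 6228/EI
  triangular load, peak 28.5 at the free end: 11w₀L⁴/(120EI) = 31755/EI
  δ_0 = 37983/EI
Tip deflection under a unit load at C: L³/(3EI) = 385.9/EI.
With EI = 44000 kip·ft²: δ_0 = 0.86325 ft and δ_{CC} = 0.00877 ft/kip.
Compatibility — the beam at C must follow the support down by 0.03333 ft: δ_0 − R_C·δ_{CC} = 0.03333, so R_C = (0.86325 − 0.03333)/0.00877 = 94.63 kip.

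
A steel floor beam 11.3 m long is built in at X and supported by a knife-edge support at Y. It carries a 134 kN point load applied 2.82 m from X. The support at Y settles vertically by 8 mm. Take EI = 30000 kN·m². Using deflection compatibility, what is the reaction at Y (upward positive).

R_Y = 10.98 kN

Take the reaction at Y as the redundant and release it; the primary structure is a cantilever fixed at X.
Free-end deflection of the primary structure under the applied loading (downward +):
  point load 134 at a = 2.82: Pa²(3L − a)/(6EI) = 5520/EI
Flexibility coefficient — unit upward force at Y: δ_{YY} = L³/(3EI) = 481/EI.
With EI = 30000 kN·m²: δ_0 = 0.184 m and δ_{YY} = 0.016032 m/kN.
Compatibility — the beam at Y must follow the support down by 0.008 m: δ_0 − R_Y·δ_{YY} = 0.008, so R_Y = (0.184 − 0.008)/0.016032 = 10.98 kN.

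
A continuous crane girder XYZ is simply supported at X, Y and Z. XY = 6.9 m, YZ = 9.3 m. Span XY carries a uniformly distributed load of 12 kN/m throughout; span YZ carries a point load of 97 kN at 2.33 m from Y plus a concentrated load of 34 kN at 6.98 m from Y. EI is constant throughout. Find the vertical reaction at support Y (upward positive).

Insert a hinge at Y; M_Y is the redundant, and each span becomes simply supported.
Rotations at Y on the released spans (each span's end-slope, ×1/EI):
  span XY: UDL 12: wL³/(24EI) = 164.3/EI
  span YZ: point load 97 at a = 2.33: Pab(L + b)/(6LEI) = 459.3/EI
  span YZ: point load 34 at a = 6.98: Pab(L + b)/(6LEI) = 114.7/EI
  relative rotation θ_0 = (164.3 + 574)/EI = 738.2/EI
A unit hogging moment at Y produces rotation L₁/(3EI) + L₂/(3EI) = 5.4/EI.
Slope continuity at Y: θ_0 = M_Y·5.4/EI, so M_Y = 738.2/5.4 = 136.7 kN·m (hogging).
Span XY, ΣM about X with M_Y applied at Y: R_Y^{XY}·6.9 = 285.7 + 136.7, so R_Y^{XY} = 61.21 kN and R_X = 82.8 − 61.21 = 21.59 kN.
Span YZ, ΣM about Z: R_Y^{YZ}·9.3 = 755 + 136.7, so R_Y^{YZ} = 95.88 kN and R_Z = 131 − 95.88 = 35.12 kN.
R_Y = 61.21 + 95.88 = 157.1 kN.

R_Y = 157.1 kN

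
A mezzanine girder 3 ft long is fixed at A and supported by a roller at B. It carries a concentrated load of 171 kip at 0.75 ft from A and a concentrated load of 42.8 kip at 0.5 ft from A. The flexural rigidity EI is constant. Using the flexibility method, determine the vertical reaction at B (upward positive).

R_B = 16.38 kip

Remove the prop at B; the released (primary) structure is a cantilever built in at A.
Primary-structure tip deflection at B by superposition:
  point load 171 at a = 0.75: Pa²(3L − a)/(6EI) = 132.3/EI
  point load 42.8 at a = 0.5: Pa²(3L − a)/(6EI) = 15.16/EI
  δ_0 = 147.4/EI
Tip deflection under a unit load at B: L³/(3EI) = 9/EI.
The prop prevents deflection at B: R_B = δ_0/δ_{BB} = 147.4/9 = 16.38 kip.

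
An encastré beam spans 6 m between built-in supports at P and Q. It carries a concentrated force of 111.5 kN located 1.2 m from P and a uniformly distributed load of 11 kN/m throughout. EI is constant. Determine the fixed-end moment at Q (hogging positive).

Take the two fixed-end moments M_P, M_Q as redundants; the released structure is the simple span PQ.
Simple-span end rotations at P and Q under the given loads:
  at P: point load 111.5 at a = 1.2: Pab(L + b)/(6LEI) = 192.7/EI
  at Q: point load 111.5 at a = 1.2: Pab(L + a)/(6LEI) = 128.4/EI
  at P: UDL 11: wL³/(24EI) = 99/EI
  at Q: UDL 11: wL³/(24EI) = 99/EI
  θ_P0 = 291.7/EI,  θ_Q0 = 227.4/EI
Flexibility coefficients: a unit moment at one end gives L/(3EI) there and L/(6EI) at the far end, so f₁₁ = f₂₂ = 2/EI and f₁₂ = f₂₁ = 1/EI.
Compatibility — zero rotation at each built-in end:
  2 M_P + 1 M_Q = 291.7
  1 M_P + 2 M_Q = 227.4
Solving the pair gives M_P = 118.6 kN·m and M_Q = 54.41 kN·m (hogging).

M_Q = 54.41 kN·m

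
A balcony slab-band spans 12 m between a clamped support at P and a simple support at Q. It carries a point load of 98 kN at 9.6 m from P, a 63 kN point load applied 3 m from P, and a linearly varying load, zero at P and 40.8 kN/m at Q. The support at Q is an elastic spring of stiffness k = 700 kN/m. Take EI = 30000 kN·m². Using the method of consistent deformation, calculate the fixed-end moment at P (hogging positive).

Remove the prop at Q; the released (primary) structure is a cantilever built in at P.
Downward deflection at the released point Q due to the loads:
  point load 98 at a = 9.6: Pa²(3L − a)/(6EI) = 39739/EI
  point load 63 at a = 3: Pa²(3L − a)/(6EI) = 3118/EI
  triangular load, peak 40.8 at the free end: 11w₀L⁴/(120EI) = 77553/EI
  δ_0 = 120411/EI
Tip deflection under a unit load at Q: L³/(3EI) = 576/EI.
With EI = 30000 kN·m²: δ_0 = 4.0137 m and δ_{QQ} = 0.0192 m/kN.
Compatibility — the spring shortens by R_Q/k under the reaction it provides: δ_0 − R_Q·δ_{QQ} = R_Q/k. With 1/k = 0.001429 m/kN, R_Q = δ_0 / (δ_{QQ} + 1/k) = 4.0137 / (0.0192 + 0.001429) = 194.6 kN.
Moment equilibrium about P: M_P = Σ(load moments about P) − R_Q·L = 3088 − 194.6×12 = 753.4 kN·m.

M_P = 753.4 kN·m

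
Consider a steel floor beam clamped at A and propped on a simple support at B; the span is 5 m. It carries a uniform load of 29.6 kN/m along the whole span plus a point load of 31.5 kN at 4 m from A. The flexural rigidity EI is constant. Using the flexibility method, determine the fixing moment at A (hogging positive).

Release the roller at B. Primary structure: cantilever fixed at A.
Free-end deflection of the primary structure under the applied loading (downward +):
  UDL 29.6: wL⁴/(8EI) = 2312/EI
  point load 31.5 at a = 4: Pa²(3L − a)/(6EI) = 924/EI
  δ_0 = 3236/EI
Flexibility coefficient — unit upward force at B: δ_{BB} = L³/(3EI) = 41.67/EI.
Compatibility at B: δ_0 − R_B·δ_{BB} = 0, so R_B = 3236/41.67 = 77.68 kN.
Moment equilibrium about A: M_A = Σ(load moments about A) − R_B·L = 496 − 77.68×5 = 107.6 kN·m.

M_A = 107.6 kN·m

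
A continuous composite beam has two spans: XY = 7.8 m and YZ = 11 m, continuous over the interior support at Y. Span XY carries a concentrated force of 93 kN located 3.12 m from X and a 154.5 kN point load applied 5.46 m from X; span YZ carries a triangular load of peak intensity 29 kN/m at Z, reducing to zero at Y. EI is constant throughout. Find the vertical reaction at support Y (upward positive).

R_Y = 255.4 kN

Release continuity at Y by inserting a hinge; the redundant is the internal moment M_Y. The primary structure is two simply-supported spans XY and YZ.
Discontinuity in slope at Y on the released structure — sum the simple-span end rotations:
  span XY: point load 93 at a = 3.12: Pab(L + a)/(6LEI) = 316.9/EI
  span XY: point load 154.5 at a = 5.46: Pab(L + a)/(6LEI) = 559.3/EI
  span YZ: triangular load, peak 29: 7w₀L³/(360EI) = 750.5/EI
  relative rotation θ_0 = (876.1 + 750.5)/EI = 1627/EI
A unit hogging moment at Y produces rotation L₁/(3EI) + L₂/(3EI) = 6.267/EI.
Slope continuity at Y: θ_0 = M_Y·6.267/EI, so M_Y = 1627/6.267 = 259.6 kN·m (hogging).
Span XY, ΣM about X with M_Y applied at Y: R_Y^{XY}·7.8 = 1134 + 259.6, so R_Y^{XY} = 178.6 kN and R_X = 247.5 − 178.6 = 68.87 kN.
Span YZ, ΣM about Z: R_Y^{YZ}·11 = 584.8 + 259.6, so R_Y^{YZ} = 76.76 kN and R_Z = 159.5 − 76.76 = 82.74 kN.
R_Y = 178.6 + 76.76 = 255.4 kN.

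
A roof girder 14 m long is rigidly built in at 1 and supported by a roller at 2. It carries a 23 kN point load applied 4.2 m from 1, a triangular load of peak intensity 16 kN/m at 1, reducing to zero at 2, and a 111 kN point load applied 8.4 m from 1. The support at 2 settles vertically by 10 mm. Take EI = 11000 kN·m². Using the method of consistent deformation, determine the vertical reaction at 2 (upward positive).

R_2 = 73.03 kN

Remove the prop at 2; the released (primary) structure is a cantilever built in at 1.
Downward deflection at the released point 2 due to the loads:
  point load 23 at a = 4.2: Pa²(3L − a)/(6EI) = 2556/EI
  triangular load, peak 16 at the fixed end: w₀L⁴/(30EI) = 20489/EI
  point load 111 at a = 8.4: Pa²(3L − a)/(6EI) = 43860/EI
  δ_0 = 66905/EI
Flexibility coefficient — unit upward force at 2: δ_{22} = L³/(3EI) = 914.7/EI.
With EI = 11000 kN·m²: δ_0 = 6.0822 m and δ_{22} = 0.083152 m/kN.
Compatibility — the beam at 2 must follow the support down by 0.01 m: δ_0 − R_2·δ_{22} = 0.01, so R_2 = (6.0822 − 0.01)/0.083152 = 73.03 kN.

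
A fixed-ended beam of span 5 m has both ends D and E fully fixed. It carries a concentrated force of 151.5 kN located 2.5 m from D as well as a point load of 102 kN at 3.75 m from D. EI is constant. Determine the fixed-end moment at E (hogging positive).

Take the two fixed-end moments M_D, M_E as redundants; the released structure is the simple span DE.
On the primary (simply-supported) span, the end slopes from the loading are:
  at D: point load 151.5 at a = 2.5: Pab(L + b)/(6LEI) = 236.7/EI
  at E: point load 151.5 at a = 2.5: Pab(L + a)/(6LEI) = 236.7/EI
  at D: point load 102 at a = 3.75: Pab(L + b)/(6LEI) = 99.61/EI
  at E: point load 102 at a = 3.75: Pab(L + a)/(6LEI) = 139.5/EI
  θ_D0 = 336.3/EI,  θ_E0 = 376.2/EI
Flexibility coefficients: a unit moment at one end gives L/(3EI) there and L/(6EI) at the far end, so f₁₁ = f₂₂ = 1.667/EI and f₁₂ = f₂₁ = 0.8333/EI.
Compatibility — zero rotation at each built-in end:
  1.667 M_D + 0.8333 M_E = 336.3
  0.8333 M_D + 1.667 M_E = 376.2
Solving the pair gives M_D = 118.6 kN·m and M_E = 166.4 kN·m (hogging).

M_E = 166.4 kN·m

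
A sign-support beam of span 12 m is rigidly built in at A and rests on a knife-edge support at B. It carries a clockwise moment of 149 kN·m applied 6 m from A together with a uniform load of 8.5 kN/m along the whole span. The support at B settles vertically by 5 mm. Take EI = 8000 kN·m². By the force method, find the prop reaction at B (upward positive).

R_B = 52.15 kN

Choose R_B as the redundant. The primary structure is the cantilever fixed at A.
Deflection at B on the released cantilever, summing each load's contribution:
  clockwise couple 149 at a = 6: M₀a(2L − a)/(2EI) = 8046/EI
  UDL 8.5: wL⁴/(8EI) = 22032/EI
  δ_0 = 30078/EI
Tip deflection under a unit load at B: L³/(3EI) = 576/EI.
With EI = 8000 kN·m²: δ_0 = 3.7597 m and δ_{BB} = 0.072 m/kN.
Compatibility — the beam at B must follow the support down by 0.005 m: δ_0 − R_B·δ_{BB} = 0.005, so R_B = (3.7597 − 0.005)/0.072 = 52.15 kN.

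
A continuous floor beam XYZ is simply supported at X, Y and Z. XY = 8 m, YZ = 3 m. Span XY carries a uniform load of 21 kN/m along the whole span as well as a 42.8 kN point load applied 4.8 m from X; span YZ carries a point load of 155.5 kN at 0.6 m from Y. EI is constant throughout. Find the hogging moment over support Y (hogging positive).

Take M_Y as the redundant. Released structure: two simple spans XY and YZ with a hinge at Y.
End slopes at the hinge Y, treating each span as simply supported:
  span XY: UDL 21: wL³/(24EI) = 448/EI
  span XY: point load 42.8 at a = 4.8: Pab(L + a)/(6LEI) = 175.3/EI
  span YZ: point load 155.5 at a = 0.6: Pab(L + b)/(6LEI) = 67.18/EI
  relative rotation θ_0 = (623.3 + 67.18)/EI = 690.5/EI
A unit hogging moment at Y produces rotation L₁/(3EI) + L₂/(3EI) = 3.667/EI.
Slope continuity at Y: θ_0 = M_Y·3.667/EI, so M_Y = 690.5/3.667 = 188.3 kN·m (hogging).

M_Y = 188.3 kN·m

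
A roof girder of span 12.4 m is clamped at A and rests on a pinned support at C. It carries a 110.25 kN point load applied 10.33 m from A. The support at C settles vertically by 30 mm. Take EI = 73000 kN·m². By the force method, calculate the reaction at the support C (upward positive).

Remove the prop at C; the released (primary) structure is a cantilever built in at A.
Downward deflection at the released point C due to the loads:
  point load 110.25 at a = 10.33: Pa²(3L − a)/(6EI) = 52686/EI
Tip deflection under a unit load at C: L³/(3EI) = 635.5/EI.
With EI = 73000 kN·m²: δ_0 = 0.72173 m and δ_{CC} = 0.008706 m/kN.
Compatibility — the beam at C must follow the support down by 0.03 m: δ_0 − R_C·δ_{CC} = 0.03, so R_C = (0.72173 − 0.03)/0.008706 = 79.45 kN.

R_C = 79.45 kN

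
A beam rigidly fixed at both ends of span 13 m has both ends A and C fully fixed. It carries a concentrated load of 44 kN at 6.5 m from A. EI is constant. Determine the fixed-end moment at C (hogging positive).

M_C = 71.5 kN·m

Take the two fixed-end moments M_A, M_C as redundants; the released structure is the simple span AC.
On the primary (simply-supported) span, the end slopes from the loading are:
  at A: point load 44 at a = 6.5: Pab(L + b)/(6LEI) = 464.8/EI
  at C: point load 44 at a = 6.5: Pab(L + a)/(6LEI) = 464.8/EI
  θ_A0 = 464.8/EI,  θ_C0 = 464.8/EI
Flexibility coefficients: a unit moment at one end gives L/(3EI) there and L/(6EI) at the far end, so f₁₁ = f₂₂ = 4.333/EI and f₁₂ = f₂₁ = 2.167/EI.
Compatibility — zero rotation at each built-in end:
  4.333 M_A + 2.167 M_C = 464.8
  2.167 M_A + 4.333 M_C = 464.8
Solving the pair gives M_A = 71.5 kN·m and M_C = 71.5 kN·m (hogging).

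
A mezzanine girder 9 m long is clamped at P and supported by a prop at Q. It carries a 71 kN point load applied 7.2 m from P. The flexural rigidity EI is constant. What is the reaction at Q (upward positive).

R_Q = 49.98 kN

Take the reaction at Q as the redundant and release it; the primary structure is a cantilever fixed at P.
Deflection at Q on the released cantilever, summing each load's contribution:
  point load 71 at a = 7.2: Pa²(3L − a)/(6EI) = 12146/EI
Flexibility coefficient — unit upward force at Q: δ_{QQ} = L³/(3EI) = 243/EI.
Compatibility at Q: δ_0 − R_Q·δ_{QQ} = 0, so R_Q = 12146/243 = 49.98 kN.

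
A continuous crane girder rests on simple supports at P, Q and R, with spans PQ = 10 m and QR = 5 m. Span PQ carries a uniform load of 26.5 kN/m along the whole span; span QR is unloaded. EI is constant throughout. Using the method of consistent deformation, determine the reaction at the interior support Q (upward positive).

Insert a hinge at Q; M_Q is the redundant, and each span becomes simply supported.
End slopes at the hinge Q, treating each span as simply supported:
  span PQ: UDL 26.5: wL³/(24EI) = 1104/EI
  relative rotation θ_0 = (1104 + 0)/EI = 1104/EI
A unit hogging moment at Q produces rotation L₁/(3EI) + L₂/(3EI) = 5/EI.
Slope continuity at Q: θ_0 = M_Q·5/EI, so M_Q = 1104/5 = 220.8 kN·m (hogging).
Span PQ, ΣM about P with M_Q applied at Q: R_Q^{PQ}·10 = 1325 + 220.8, so R_Q^{PQ} = 154.6 kN and R_P = 265 − 154.6 = 110.4 kN.
Span QR, ΣM about R: R_Q^{QR}·5 = 0 + 220.8, so R_Q^{QR} = 44.17 kN and R_R = 0 − 44.17 = -44.17 kN.
R_Q = 154.6 + 44.17 = 198.8 kN.

R_Q = 198.8 kN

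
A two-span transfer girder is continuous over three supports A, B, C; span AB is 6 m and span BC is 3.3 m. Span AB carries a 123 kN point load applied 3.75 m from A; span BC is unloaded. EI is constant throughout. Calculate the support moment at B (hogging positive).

Take M_B as the redundant. Released structure: two simple spans AB and BC with a hinge at B.
Discontinuity in slope at B on the released structure — sum the simple-span end rotations:
  span AB: point load 123 at a = 3.75: Pab(L + a)/(6LEI) = 281.1/EI
  relative rotation θ_0 = (281.1 + 0)/EI = 281.1/EI
A unit hogging moment at B produces rotation L₁/(3EI) + L₂/(3EI) = 3.1/EI.
Compatibility: M_B·(L₁+L₂)/(3EI) = θ_0, giving M_B = 90.67 kN·m (hogging).

M_B = 90.67 kN·m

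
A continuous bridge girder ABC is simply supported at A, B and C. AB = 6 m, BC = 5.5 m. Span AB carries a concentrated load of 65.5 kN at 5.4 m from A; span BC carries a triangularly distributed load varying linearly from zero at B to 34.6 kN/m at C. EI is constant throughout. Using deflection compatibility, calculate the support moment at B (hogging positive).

Release continuity at B by inserting a hinge; the redundant is the internal moment M_B. The primary structure is two simply-supported spans AB and BC.
End slopes at the hinge B, treating each span as simply supported:
  span AB: point load 65.5 at a = 5.4: Pab(L + a)/(6LEI) = 67.2/EI
  span BC: triangular load, peak 34.6: 7w₀L³/(360EI) = 111.9/EI
  relative rotation θ_0 = (67.2 + 111.9)/EI = 179.1/EI
A unit hogging moment at B produces rotation L₁/(3EI) + L₂/(3EI) = 3.833/EI.
Compatibility: M_B·(L₁+L₂)/(3EI) = θ_0, giving M_B = 46.73 kN·m (hogging).

M_B = 46.73 kN·m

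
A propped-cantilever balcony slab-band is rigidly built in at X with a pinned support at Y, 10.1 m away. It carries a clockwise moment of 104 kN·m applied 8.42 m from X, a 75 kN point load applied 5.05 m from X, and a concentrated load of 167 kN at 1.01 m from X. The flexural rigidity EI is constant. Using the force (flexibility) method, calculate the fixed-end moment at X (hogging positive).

M_X = 238.6 kN·m

Release the roller at Y. Primary structure: cantilever fixed at X.
Primary-structure tip deflection at Y by superposition:
  clockwise couple 104 at a = 8.42: M₀a(2L − a)/(2EI) = 5158/EI
  point load 75 at a = 5.05: Pa²(3L − a)/(6EI) = 8049/EI
  point load 167 at a = 1.01: Pa²(3L − a)/(6EI) = 831.6/EI
  δ_0 = 14039/EI
Flexibility coefficient — unit upward force at Y: δ_{YY} = L³/(3EI) = 343.4/EI.
The prop prevents deflection at Y: R_Y = δ_0/δ_{YY} = 14039/343.4 = 40.88 kN.
Moment equilibrium about X: M_X = Σ(load moments about X) − R_Y·L = 651.4 − 40.88×10.1 = 238.6 kN·m.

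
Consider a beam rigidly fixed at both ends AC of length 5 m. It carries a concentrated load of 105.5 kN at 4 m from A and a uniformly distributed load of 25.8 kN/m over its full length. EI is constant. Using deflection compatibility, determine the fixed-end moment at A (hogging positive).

Release both end moments; the primary structure is a simply-supported span AC with redundants M_A and M_C.
End rotations of the released simple span under the applied load (×1/EI):
  at A: point load 105.5 at a = 4: Pab(L + b)/(6LEI) = 84.4/EI
  at C: point load 105.5 at a = 4: Pab(L + a)/(6LEI) = 126.6/EI
  at A: UDL 25.8: wL³/(24EI) = 134.4/EI
  at C: UDL 25.8: wL³/(24EI) = 134.4/EI
  θ_A0 = 218.8/EI,  θ_C0 = 261/EI
Flexibility coefficients: a unit moment at one end gives L/(3EI) there and L/(6EI) at the far end, so f₁₁ = f₂₂ = 1.667/EI and f₁₂ = f₂₁ = 0.8333/EI.
Compatibility — zero rotation at each built-in end:
  1.667 M_A + 0.8333 M_C = 218.8
  0.8333 M_A + 1.667 M_C = 261
Solving the pair gives M_A = 70.63 kN·m and M_C = 121.3 kN·m (hogging).

M_A = 70.63 kN·m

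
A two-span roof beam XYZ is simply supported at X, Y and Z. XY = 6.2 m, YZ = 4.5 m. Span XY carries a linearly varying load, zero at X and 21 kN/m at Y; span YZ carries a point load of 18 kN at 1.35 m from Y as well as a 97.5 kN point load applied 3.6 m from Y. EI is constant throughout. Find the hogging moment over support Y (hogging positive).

Release continuity at Y by inserting a hinge; the redundant is the internal moment M_Y. The primary structure is two simply-supported spans XY and YZ.
End slopes at the hinge Y, treating each span as simply supported:
  span XY: triangular load, peak 21: w₀L³/(45EI) = 111.2/EI
  span YZ: point load 18 at a = 1.35: Pab(L + b)/(6LEI) = 21.69/EI
  span YZ: point load 97.5 at a = 3.6: Pab(L + b)/(6LEI) = 63.18/EI
  relative rotation θ_0 = (111.2 + 84.87)/EI = 196.1/EI
A unit hogging moment at Y produces rotation L₁/(3EI) + L₂/(3EI) = 3.567/EI.
Slope continuity at Y: θ_0 = M_Y·3.567/EI, so M_Y = 196.1/3.567 = 54.98 kN·m (hogging).

M_Y = 54.98 kN·m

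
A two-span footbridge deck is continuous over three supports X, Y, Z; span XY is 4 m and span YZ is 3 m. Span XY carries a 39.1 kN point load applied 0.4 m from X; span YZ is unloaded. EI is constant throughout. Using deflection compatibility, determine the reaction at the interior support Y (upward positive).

Take M_Y as the redundant. Released structure: two simple spans XY and YZ with a hinge at Y.
End slopes at the hinge Y, treating each span as simply supported:
  span XY: point load 39.1 at a = 0.4: Pab(L + a)/(6LEI) = 10.32/EI
  relative rotation θ_0 = (10.32 + 0)/EI = 10.32/EI
A unit hogging moment at Y produces rotation L₁/(3EI) + L₂/(3EI) = 2.333/EI.
Compatibility: M_Y·(L₁+L₂)/(3EI) = θ_0, giving M_Y = 4.424 kN·m (hogging).
Span XY, ΣM about X with M_Y applied at Y: R_Y^{XY}·4 = 15.64 + 4.424, so R_Y^{XY} = 5.016 kN and R_X = 39.1 − 5.016 = 34.08 kN.
Span YZ, ΣM about Z: R_Y^{YZ}·3 = 0 + 4.424, so R_Y^{YZ} = 1.475 kN and R_Z = 0 − 1.475 = -1.475 kN.
R_Y = 5.016 + 1.475 = 6.491 kN.

R_Y = 6.491 kN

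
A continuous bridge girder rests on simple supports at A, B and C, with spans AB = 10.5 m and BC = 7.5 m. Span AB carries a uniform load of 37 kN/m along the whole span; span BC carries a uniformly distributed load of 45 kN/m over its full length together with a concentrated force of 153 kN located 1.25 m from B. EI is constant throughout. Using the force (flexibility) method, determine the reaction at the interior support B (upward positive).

R_B = 602.5 kN

Take M_B as the redundant. Released structure: two simple spans AB and BC with a hinge at B.
End slopes at the hinge B, treating each span as simply supported:
  span AB: UDL 37: wL³/(24EI) = 1785/EI
  span BC: UDL 45: wL³/(24EI) = 791/EI
  span BC: point load 153 at a = 1.25: Pab(L + b)/(6LEI) = 365.2/EI
  relative rotation θ_0 = (1785 + 1156)/EI = 2941/EI
A unit hogging moment at B produces rotation L₁/(3EI) + L₂/(3EI) = 6/EI.
Compatibility: M_B·(L₁+L₂)/(3EI) = θ_0, giving M_B = 490.2 kN·m (hogging).
Span AB, ΣM about A with M_B applied at B: R_B^{AB}·10.5 = 2040 + 490.2, so R_B^{AB} = 240.9 kN and R_A = 388.5 − 240.9 = 147.6 kN.
Span BC, ΣM about C: R_B^{BC}·7.5 = 2222 + 490.2, so R_B^{BC} = 361.6 kN and R_C = 490.5 − 361.6 = 128.9 kN.
R_B = 240.9 + 361.6 = 602.5 kN.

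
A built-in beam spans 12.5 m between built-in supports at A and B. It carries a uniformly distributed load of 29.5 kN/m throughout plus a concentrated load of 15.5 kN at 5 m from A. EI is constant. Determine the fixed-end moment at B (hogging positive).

M_B = 402.7 kN·m

Take the two fixed-end moments M_A, M_B as redundants; the released structure is the simple span AB.
Simple-span end rotations at A and B under the given loads:
  at A: UDL 29.5: wL³/(24EI) = 2401/EI
  at B: UDL 29.5: wL³/(24EI) = 2401/EI
  at A: point load 15.5 at a = 5: Pab(L + b)/(6LEI) = 155/EI
  at B: point load 15.5 at a = 5: Pab(L + a)/(6LEI) = 135.6/EI
  θ_A0 = 2556/EI,  θ_B0 = 2536/EI
Flexibility coefficients: a unit moment at one end gives L/(3EI) there and L/(6EI) at the far end, so f₁₁ = f₂₂ = 4.167/EI and f₁₂ = f₂₁ = 2.083/EI.
Compatibility — zero rotation at each built-in end:
  4.167 M_A + 2.083 M_B = 2556
  2.083 M_A + 4.167 M_B = 2536
Solving the pair gives M_A = 412 kN·m and M_B = 402.7 kN·m (hogging).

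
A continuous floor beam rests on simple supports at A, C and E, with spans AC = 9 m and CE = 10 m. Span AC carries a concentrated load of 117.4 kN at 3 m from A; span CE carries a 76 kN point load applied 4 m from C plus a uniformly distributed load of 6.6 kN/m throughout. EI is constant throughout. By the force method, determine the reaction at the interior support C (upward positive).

Insert a hinge at C; M_C is the redundant, and each span becomes simply supported.
Rotations at C on the released spans (each span's end-slope, ×1/EI):
  span AC: point load 117.4 at a = 3: Pab(L + a)/(6LEI) = 469.6/EI
  span CE: point load 76 at a = 4: Pab(L + b)/(6LEI) = 486.4/EI
  span CE: UDL 6.6: wL³/(24EI) = 275/EI
  relative rotation θ_0 = (469.6 + 761.4)/EI = 1231/EI
A unit hogging moment at C produces rotation L₁/(3EI) + L₂/(3EI) = 6.333/EI.
Slope continuity at C: θ_0 = M_C·6.333/EI, so M_C = 1231/6.333 = 194.4 kN·m (hogging).
Span AC, ΣM about A with M_C applied at C: R_C^{AC}·9 = 352.2 + 194.4, so R_C^{AC} = 60.73 kN and R_A = 117.4 − 60.73 = 56.67 kN.
Span CE, ΣM about E: R_C^{CE}·10 = 786 + 194.4, so R_C^{CE} = 98.04 kN and R_E = 142 − 98.04 = 43.96 kN.
R_C = 60.73 + 98.04 = 158.8 kN.

R_C = 158.8 kN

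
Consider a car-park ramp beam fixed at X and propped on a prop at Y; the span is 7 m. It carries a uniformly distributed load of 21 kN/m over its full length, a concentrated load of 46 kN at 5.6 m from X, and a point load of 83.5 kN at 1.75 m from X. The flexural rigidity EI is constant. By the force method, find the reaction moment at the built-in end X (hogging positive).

Release the roller at Y. Primary structure: cantilever fixed at X.
Downward deflection at the released point Y due to the loads:
  UDL 21: wL⁴/(8EI) = 6303/EI
  point load 46 at a = 5.6: Pa²(3L − a)/(6EI) = 3703/EI
  point load 83.5 at a = 1.75: Pa²(3L − a)/(6EI) = 820.4/EI
  δ_0 = 10826/EI
Flexibility coefficient — unit upward force at Y: δ_{YY} = L³/(3EI) = 114.3/EI.
The prop prevents deflection at Y: R_Y = δ_0/δ_{YY} = 10826/114.3 = 94.68 kN.
Moment equilibrium about X: M_X = Σ(load moments about X) − R_Y·L = 918.2 − 94.68×7 = 255.4 kN·m.

M_X = 255.4 kN·m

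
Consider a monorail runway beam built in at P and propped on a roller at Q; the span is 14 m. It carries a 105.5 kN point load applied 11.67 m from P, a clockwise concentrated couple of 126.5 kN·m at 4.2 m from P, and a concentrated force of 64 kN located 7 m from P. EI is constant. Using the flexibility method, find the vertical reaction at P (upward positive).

R_P = 63.18 kN

Take the reaction at Q as the redundant and release it; the primary structure is a cantilever fixed at P.
Deflection at Q on the released cantilever, summing each load's contribution:
  point load 105.5 at a = 11.67: Pa²(3L − a)/(6EI) = 72630/EI
  clockwise couple 126.5 at a = 4.2: M₀a(2L − a)/(2EI) = 6322/EI
  point load 64 at a = 7: Pa²(3L − a)/(6EI) = 18293/EI
  δ_0 = 97246/EI
Flexibility coefficient — unit upward force at Q: δ_{QQ} = L³/(3EI) = 914.7/EI.
Compatibility at Q: δ_0 − R_Q·δ_{QQ} = 0, so R_Q = 97246/914.7 = 106.3 kN.
Vertical equilibrium: R_P = ΣP − R_Q = 169.5 − 106.3 = 63.18 kN.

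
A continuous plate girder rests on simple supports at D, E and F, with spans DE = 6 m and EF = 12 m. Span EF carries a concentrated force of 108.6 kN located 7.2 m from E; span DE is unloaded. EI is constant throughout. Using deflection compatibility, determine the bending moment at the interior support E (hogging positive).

M_E = 146 kN·m

Take M_E as the redundant. Released structure: two simple spans DE and EF with a hinge at E.
End slopes at the hinge E, treating each span as simply supported:
  span EF: point load 108.6 at a = 7.2: Pab(L + b)/(6LEI) = 875.8/EI
  relative rotation θ_0 = (0 + 875.8)/EI = 875.8/EI
A unit hogging moment at E produces rotation L₁/(3EI) + L₂/(3EI) = 6/EI.
Slope continuity at E: θ_0 = M_E·6/EI, so M_E = 875.8/6 = 146 kN·m (hogging).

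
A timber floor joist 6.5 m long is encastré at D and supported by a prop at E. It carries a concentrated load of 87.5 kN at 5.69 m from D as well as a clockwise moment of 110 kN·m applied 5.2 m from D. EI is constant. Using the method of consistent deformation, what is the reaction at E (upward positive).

Release the roller at E. Primary structure: cantilever fixed at D.
Primary-structure tip deflection at E by superposition:
  point load 87.5 at a = 5.69: Pa²(3L − a)/(6EI) = 6520/EI
  clockwise couple 110 at a = 5.2: M₀a(2L − a)/(2EI) = 2231/EI
  δ_0 = 8751/EI
Tip deflection under a unit load at E: L³/(3EI) = 91.54/EI.
The prop prevents deflection at E: R_E = δ_0/δ_{EE} = 8751/91.54 = 95.6 kN.

R_E = 95.6 kN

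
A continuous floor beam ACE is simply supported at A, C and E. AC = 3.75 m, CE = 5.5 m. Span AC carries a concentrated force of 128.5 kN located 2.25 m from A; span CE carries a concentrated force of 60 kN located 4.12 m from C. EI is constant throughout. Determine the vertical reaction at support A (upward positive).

R_A = 35.25 kN

Insert a hinge at C; M_C is the redundant, and each span becomes simply supported.
End slopes at the hinge C, treating each span as simply supported:
  span AC: point load 128.5 at a = 2.25: Pab(L + a)/(6LEI) = 115.7/EI
  span CE: point load 60 at a = 4.12: Pab(L + b)/(6LEI) = 71.12/EI
  relative rotation θ_0 = (115.7 + 71.12)/EI = 186.8/EI
A unit hogging moment at C produces rotation L₁/(3EI) + L₂/(3EI) = 3.083/EI.
Slope continuity at C: θ_0 = M_C·3.083/EI, so M_C = 186.8/3.083 = 60.57 kN·m (hogging).
Span AC, ΣM about A with M_C applied at C: R_C^{AC}·3.75 = 289.1 + 60.57, so R_C^{AC} = 93.25 kN and R_A = 128.5 − 93.25 = 35.25 kN.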